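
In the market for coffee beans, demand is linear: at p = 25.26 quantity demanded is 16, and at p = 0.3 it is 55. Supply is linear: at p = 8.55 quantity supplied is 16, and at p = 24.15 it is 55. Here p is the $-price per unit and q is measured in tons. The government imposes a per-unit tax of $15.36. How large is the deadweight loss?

$113.43

Demand slope = (0.3 − 25.26)/(55 − 16) = −0.64, so p = 35.5 − 0.64q.
Supply slope = (24.15 − 8.55)/(55 − 16) = 0.4, so p = 2.15 + 0.4q.
Competitive equilibrium: 35.5 − 0.64q = 2.15 + 0.4q → q* = 32.0673, p* = 14.9769.
With the tax, the buyer price exceeds the seller price by 15.36: (35.5 − 0.64q) − (2.15 + 0.4q) = 15.36 → q' = 17.2981.
Δq = 32.0673 − 17.2981 = 14.7692; the wedge equals the tax, 15.36.
Deadweight loss = ½ × 14.7692 × 15.36 = $113.43.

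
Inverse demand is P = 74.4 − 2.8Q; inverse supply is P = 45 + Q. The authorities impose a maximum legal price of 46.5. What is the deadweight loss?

Competitive equilibrium: 74.4 − 2.8Q = 45 + Q → Q* = 7.7368, P* = 52.7368.
At the ceiling P = 46.5, quantity supplied = (46.5 − 45)/1 = 1.5.
Willingness to pay at Q' = 1.5: 74.4 − 2.8·1.5 = 70.2.
ΔQ = 7.7368 − 1.5 = 6.2368; wedge = 70.2 − 46.5 = 23.7.
The triangle = ½ × 6.2368 × 23.7 = 73.91.

73.91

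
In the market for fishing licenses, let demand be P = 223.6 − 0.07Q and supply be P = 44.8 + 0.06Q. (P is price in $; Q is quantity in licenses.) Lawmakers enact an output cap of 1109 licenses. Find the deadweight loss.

$4612.45

Competitive equilibrium: 223.6 − 0.07Q = 44.8 + 0.06Q → Q* = 1375.3846, P* = 127.3231.
At Q = 1109: demand price = 223.6 − 0.07·1109 = 145.97; supply price = 44.8 + 0.06·1109 = 111.34.
ΔQ = 1375.3846 − 1109 = 266.3846; wedge = 145.97 − 111.34 = 34.63.
DWL = ½ × 266.3846 × 34.63 = $4612.45.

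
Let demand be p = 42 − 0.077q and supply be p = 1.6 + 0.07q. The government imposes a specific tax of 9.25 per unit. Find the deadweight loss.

291.03

Competitive equilibrium: 42 − 0.077q = 1.6 + 0.07q → q* = 274.8299, p* = 20.8381.
With the tax, the buyer price exceeds the seller price by 9.25: (42 − 0.077q) − (1.6 + 0.07q) = 9.25 → q' = 211.9048.
Δq = 274.8299 − 211.9048 = 62.9251; the wedge equals the tax, 9.25.
Deadweight loss = ½ × 62.9251 × 9.25 = 291.03.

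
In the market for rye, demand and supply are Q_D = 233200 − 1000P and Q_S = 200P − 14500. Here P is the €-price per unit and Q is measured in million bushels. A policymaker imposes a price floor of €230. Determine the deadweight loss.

€1668520.83 million

In inverse form: demand P = 233.2 − 0.001Q, supply P = 72.5 + 0.005Q.
Competitive equilibrium: 233.2 − 0.001Q = 72.5 + 0.005Q → Q* = 26783.3333, P* = 206.4167.
At the floor P = 230, quantity demanded = (233.2 − 230)/0.001 = 3200.
Sellers' marginal cost at Q' = 3200: 72.5 + 0.005·3200 = 88.5.
ΔQ = 26783.3333 − 3200 = 23583.3333; wedge = 230 − 88.5 = 141.5.
DWL = ½ × 23583.3333 × 141.5 = €1668520.83 million.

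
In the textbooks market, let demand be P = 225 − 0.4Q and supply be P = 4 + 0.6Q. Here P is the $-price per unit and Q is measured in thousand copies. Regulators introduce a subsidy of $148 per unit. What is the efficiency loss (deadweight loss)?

Competitive equilibrium: 225 − 0.4Q = 4 + 0.6Q → Q* = 221, P* = 136.6.
The subsidy lowers effective supply by 148: P = 0.6Q − 144.
New quantity: 225 − 0.4Q = 0.6Q − 144 → Q' = 369.
Overproduction ΔQ = 369 − 221 = 148; wedge = subsidy = 148.
Deadweight loss = ½ × 148 × 148 = $10952 thousand.

$10952 thousand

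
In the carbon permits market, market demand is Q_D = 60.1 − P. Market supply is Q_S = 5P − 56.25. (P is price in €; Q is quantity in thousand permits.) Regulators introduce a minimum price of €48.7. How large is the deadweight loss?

€515.39 thousand

In inverse form: demand P = 60.1 − Q, supply P = 11.25 + 0.2Q.
Competitive equilibrium: 60.1 − Q = 11.25 + 0.2Q → Q* = 40.7083, P* = 19.3917.
At the floor P = 48.7, quantity demanded = (60.1 − 48.7)/1 = 11.4.
Sellers' marginal cost at Q' = 11.4: 11.25 + 0.2·11.4 = 13.53.
ΔQ = 40.7083 − 11.4 = 29.3083; wedge = 48.7 − 13.53 = 35.17.
DWL = ½ × 29.3083 × 35.17 = €515.39 thousand.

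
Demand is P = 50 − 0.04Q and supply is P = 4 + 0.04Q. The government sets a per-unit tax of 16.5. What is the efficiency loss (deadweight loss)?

Competitive equilibrium: 50 − 0.04Q = 4 + 0.04Q → Q* = 575, P* = 27.
With the tax, the buyer price exceeds the seller price by 16.5: (50 − 0.04Q) − (4 + 0.04Q) = 16.5 → Q' = 368.75.
ΔQ = 575 − 368.75 = 206.25; the wedge equals the tax, 16.5.
Welfare loss = ½ × 206.25 × 16.5 = 1701.56.

1701.56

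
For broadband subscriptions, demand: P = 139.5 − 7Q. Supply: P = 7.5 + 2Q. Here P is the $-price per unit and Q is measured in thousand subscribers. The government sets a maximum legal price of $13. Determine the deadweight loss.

Competitive equilibrium: 139.5 − 7Q = 7.5 + 2Q → Q* = 14.6667, P* = 36.8333.
At the ceiling P = 13, quantity supplied = (13 − 7.5)/2 = 2.75.
Willingness to pay at Q' = 2.75: 139.5 − 7·2.75 = 120.25.
ΔQ = 14.6667 − 2.75 = 11.9167; wedge = 120.25 − 13 = 107.25.
DWL = ½ × 11.9167 × 107.25 = $639.03 thousand.

$639.03 thousand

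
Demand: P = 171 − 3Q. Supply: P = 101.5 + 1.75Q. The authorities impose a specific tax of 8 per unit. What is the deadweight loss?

Competitive equilibrium: 171 − 3Q = 101.5 + 1.75Q → Q* = 14.6316, P* = 127.1053.
With the tax, the buyer price exceeds the seller price by 8: (171 − 3Q) − (101.5 + 1.75Q) = 8 → Q' = 12.9474.
ΔQ = 14.6316 − 12.9474 = 1.6842; the wedge equals the tax, 8.
DWL = ½ × 1.6842 × 8 = 6.74.

6.74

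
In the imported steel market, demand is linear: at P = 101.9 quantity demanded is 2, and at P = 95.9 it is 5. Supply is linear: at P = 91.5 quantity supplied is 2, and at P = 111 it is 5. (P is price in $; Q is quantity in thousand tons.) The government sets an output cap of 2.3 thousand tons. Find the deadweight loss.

$3.62 thousand

Demand slope = (95.9 − 101.9)/(5 − 2) = −2, so P = 105.9 − 2Q.
Supply slope = (111 − 91.5)/(5 − 2) = 6.5, so P = 78.5 + 6.5Q.
Competitive equilibrium: 105.9 − 2Q = 78.5 + 6.5Q → Q* = 3.2235, P* = 99.4529.
At Q = 2.3: demand price = 105.9 − 2·2.3 = 101.3; supply price = 78.5 + 6.5·2.3 = 93.45.
ΔQ = 3.2235 − 2.3 = 0.9235; wedge = 101.3 − 93.45 = 7.85.
Deadweight loss = ½ × 0.9235 × 7.85 = $3.62 thousand.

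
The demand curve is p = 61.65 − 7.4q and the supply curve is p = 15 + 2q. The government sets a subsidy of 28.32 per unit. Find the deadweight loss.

42.66

Competitive equilibrium: 61.65 − 7.4q = 15 + 2q → q* = 4.9628, p* = 24.9255.
The subsidy lowers effective supply by 28.32: p = 2q − 13.32.
New quantity: 61.65 − 7.4q = 2q − 13.32 → q' = 7.9755.
Overproduction Δq = 7.9755 − 4.9628 = 3.0127; wedge = subsidy = 28.32.
Deadweight loss = ½ × 3.0127 × 28.32 = 42.66.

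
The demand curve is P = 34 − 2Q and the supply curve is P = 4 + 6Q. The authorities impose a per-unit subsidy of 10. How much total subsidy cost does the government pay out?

Competitive equilibrium: 34 − 2Q = 4 + 6Q → Q* = 3.75, P* = 26.5.
The subsidy lowers effective supply by 10: P = 6Q − 6.
New quantity: 34 − 2Q = 6Q − 6 → Q' = 5.
Total subsidy cost = 10 × 5 = 50.

50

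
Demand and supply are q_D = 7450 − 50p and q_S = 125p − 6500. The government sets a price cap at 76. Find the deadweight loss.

In inverse form: demand p = 149 − 0.02q, supply p = 52 + 0.008q.
Competitive equilibrium: 149 − 0.02q = 52 + 0.008q → q* = 3464.2857, p* = 79.7143.
At the ceiling p = 76, quantity supplied = (76 − 52)/0.008 = 3000.
Willingness to pay at q' = 3000: 149 − 0.02·3000 = 89.
Δq = 3464.2857 − 3000 = 464.2857; wedge = 89 − 76 = 13.
The triangle = ½ × 464.2857 × 13 = 3017.86.

3017.86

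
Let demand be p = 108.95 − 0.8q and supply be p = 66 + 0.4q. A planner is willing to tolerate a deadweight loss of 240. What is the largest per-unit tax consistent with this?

Competitive equilibrium: 108.95 − 0.8q = 66 + 0.4q → q* = 35.7917, p* = 80.3167.
A tax t gives Δq = t/1.2 and wedge t, so DWL = t²/2.4.
t²/2.4 = 240 → t² = 576 → t = 24.

24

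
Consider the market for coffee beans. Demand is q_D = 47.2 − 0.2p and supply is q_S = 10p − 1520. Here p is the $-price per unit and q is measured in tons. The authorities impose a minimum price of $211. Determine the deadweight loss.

$335.51

In inverse form: demand p = 236 − 5q, supply p = 152 + 0.1q.
Competitive equilibrium: 236 − 5q = 152 + 0.1q → q* = 16.47059, p* = 153.64706.
At the floor p = 211, quantity demanded = (236 − 211)/5 = 5.
Sellers' marginal cost at q' = 5: 152 + 0.1·5 = 152.5.
Δq = 16.47059 − 5 = 11.47059; wedge = 211 − 152.5 = 58.5.
The triangle = ½ × 11.47059 × 58.5 = $335.51.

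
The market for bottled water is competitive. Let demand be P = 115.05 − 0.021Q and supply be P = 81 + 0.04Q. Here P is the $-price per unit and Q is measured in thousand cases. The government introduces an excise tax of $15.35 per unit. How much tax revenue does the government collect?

Competitive equilibrium: 115.05 − 0.021Q = 81 + 0.04Q → Q* = 558.1967, P* = 103.3279.
With the tax, the buyer price exceeds the seller price by 15.35: (115.05 − 0.021Q) − (81 + 0.04Q) = 15.35 → Q' = 306.5574.
Tax revenue = 15.35 × 306.5574 = $4705.66 thousand.

$4705.66 thousand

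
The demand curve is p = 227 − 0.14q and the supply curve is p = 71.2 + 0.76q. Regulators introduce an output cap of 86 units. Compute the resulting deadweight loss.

Competitive equilibrium: 227 − 0.14q = 71.2 + 0.76q → q* = 173.1111, p* = 202.7644.
At q = 86: demand price = 227 − 0.14·86 = 214.96; supply price = 71.2 + 0.76·86 = 136.56.
Δq = 173.1111 − 86 = 87.1111; wedge = 214.96 − 136.56 = 78.4.
The triangle = ½ × 87.1111 × 78.4 = 3414.76.

3414.76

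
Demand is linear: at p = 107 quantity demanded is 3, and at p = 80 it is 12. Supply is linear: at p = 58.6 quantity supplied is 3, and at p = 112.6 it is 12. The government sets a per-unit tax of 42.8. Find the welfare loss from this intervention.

Demand slope = (80 − 107)/(12 − 3) = −3, so p = 116 − 3q.
Supply slope = (112.6 − 58.6)/(12 − 3) = 6, so p = 40.6 + 6q.
Competitive equilibrium: 116 − 3q = 40.6 + 6q → q* = 8.3778, p* = 90.8667.
With the tax, the buyer price exceeds the seller price by 42.8: (116 − 3q) − (40.6 + 6q) = 42.8 → q' = 3.6222.
Δq = 8.3778 − 3.6222 = 4.7556; the wedge equals the tax, 42.8.
Welfare loss = ½ × 4.7556 × 42.8 = 101.77.

101.77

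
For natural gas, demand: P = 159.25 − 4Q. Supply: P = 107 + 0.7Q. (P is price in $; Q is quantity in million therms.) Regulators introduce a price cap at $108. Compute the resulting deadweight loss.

$220.59 million

Competitive equilibrium: 159.25 − 4Q = 107 + 0.7Q → Q* = 11.11702, P* = 114.78191.
At the ceiling P = 108, quantity supplied = (108 − 107)/0.7 = 1.42857.
Willingness to pay at Q' = 1.42857: 159.25 − 4·1.42857 = 153.53572.
ΔQ = 11.11702 − 1.42857 = 9.68845; wedge = 153.53572 − 108 = 45.53572.
Welfare loss = ½ × 9.68845 × 45.53572 = $220.59 million.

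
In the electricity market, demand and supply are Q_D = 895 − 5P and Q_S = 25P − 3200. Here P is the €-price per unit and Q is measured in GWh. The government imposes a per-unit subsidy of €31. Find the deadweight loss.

In inverse form: demand P = 179 − 0.2Q, supply P = 128 + 0.04Q.
Competitive equilibrium: 179 − 0.2Q = 128 + 0.04Q → Q* = 212.5, P* = 136.5.
The subsidy lowers effective supply by 31: P = 97 + 0.04Q.
New quantity: 179 − 0.2Q = 97 + 0.04Q → Q' = 341.6667.
Overproduction ΔQ = 341.6667 − 212.5 = 129.1667; wedge = subsidy = 31.
Deadweight loss = ½ × 129.1667 × 31 = €2002.08.

€2002.08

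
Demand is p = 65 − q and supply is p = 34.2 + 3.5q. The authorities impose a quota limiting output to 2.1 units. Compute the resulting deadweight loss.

50.65

Competitive equilibrium: 65 − q = 34.2 + 3.5q → q* = 6.8444, p* = 58.1556.
At q = 2.1: demand price = 65 − 1·2.1 = 62.9; supply price = 34.2 + 3.5·2.1 = 41.55.
Δq = 6.8444 − 2.1 = 4.7444; wedge = 62.9 − 41.55 = 21.35.
Deadweight loss = ½ × 4.7444 × 21.35 = 50.65.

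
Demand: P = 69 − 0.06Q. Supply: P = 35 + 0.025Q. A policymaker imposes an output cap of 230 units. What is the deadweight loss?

1228.25

Competitive equilibrium: 69 − 0.06Q = 35 + 0.025Q → Q* = 400, P* = 45.
At Q = 230: demand price = 69 − 0.06·230 = 55.2; supply price = 35 + 0.025·230 = 40.75.
ΔQ = 400 − 230 = 170; wedge = 55.2 − 40.75 = 14.45.
The triangle = ½ × 170 × 14.45 = 1228.25.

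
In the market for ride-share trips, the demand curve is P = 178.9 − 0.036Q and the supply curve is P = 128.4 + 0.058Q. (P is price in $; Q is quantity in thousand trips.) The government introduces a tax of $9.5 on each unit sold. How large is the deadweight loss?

Competitive equilibrium: 178.9 − 0.036Q = 128.4 + 0.058Q → Q* = 537.234, P* = 159.5596.
With the tax, the buyer price exceeds the seller price by 9.5: (178.9 − 0.036Q) − (128.4 + 0.058Q) = 9.5 → Q' = 436.1702.
ΔQ = 537.234 − 436.1702 = 101.0638; the wedge equals the tax, 9.5.
Welfare loss = ½ × 101.0638 × 9.5 = $480.05 thousand.

$480.05 thousand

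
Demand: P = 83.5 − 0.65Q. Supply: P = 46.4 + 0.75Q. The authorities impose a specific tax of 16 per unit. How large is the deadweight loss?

91.43

Competitive equilibrium: 83.5 − 0.65Q = 46.4 + 0.75Q → Q* = 26.5, P* = 66.275.
With the tax, the buyer price exceeds the seller price by 16: (83.5 − 0.65Q) − (46.4 + 0.75Q) = 16 → Q' = 15.0714.
ΔQ = 26.5 − 15.0714 = 11.4286; the wedge equals the tax, 16.
DWL = ½ × 11.4286 × 16 = 91.43.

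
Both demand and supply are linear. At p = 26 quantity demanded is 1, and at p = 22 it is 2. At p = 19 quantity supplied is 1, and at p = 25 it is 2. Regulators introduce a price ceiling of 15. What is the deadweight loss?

9.34

Demand slope = (22 − 26)/(2 − 1) = −4, so p = 30 − 4q.
Supply slope = (25 − 19)/(2 − 1) = 6, so p = 13 + 6q.
Competitive equilibrium: 30 − 4q = 13 + 6q → q* = 1.7, p* = 23.2.
At the ceiling p = 15, quantity supplied = (15 − 13)/6 = 0.3333.
Willingness to pay at q' = 0.3333: 30 − 4·0.3333 = 28.6668.
Δq = 1.7 − 0.3333 = 1.3667; wedge = 28.6668 − 15 = 13.6668.
DWL = ½ × 1.3667 × 13.6668 = 9.34.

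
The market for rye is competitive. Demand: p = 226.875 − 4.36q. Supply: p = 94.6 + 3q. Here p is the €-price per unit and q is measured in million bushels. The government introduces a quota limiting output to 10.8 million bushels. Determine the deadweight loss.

€189.30 million

Competitive equilibrium: 226.875 − 4.36q = 94.6 + 3q → q* = 17.9721, p* = 148.5164.
At q = 10.8: demand price = 226.875 − 4.36·10.8 = 179.787; supply price = 94.6 + 3·10.8 = 127.
Δq = 17.9721 − 10.8 = 7.1721; wedge = 179.787 − 127 = 52.787.
Deadweight loss = ½ × 7.1721 × 52.787 = €189.30 million.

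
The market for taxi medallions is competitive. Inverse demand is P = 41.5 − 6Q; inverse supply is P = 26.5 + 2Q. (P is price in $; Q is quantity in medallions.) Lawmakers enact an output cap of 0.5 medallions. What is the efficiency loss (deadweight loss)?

$7.56

Competitive equilibrium: 41.5 − 6Q = 26.5 + 2Q → Q* = 1.875, P* = 30.25.
At Q = 0.5: demand price = 41.5 − 6·0.5 = 38.5; supply price = 26.5 + 2·0.5 = 27.5.
ΔQ = 1.875 − 0.5 = 1.375; wedge = 38.5 − 27.5 = 11.
Deadweight loss = ½ × 1.375 × 11 = $7.56.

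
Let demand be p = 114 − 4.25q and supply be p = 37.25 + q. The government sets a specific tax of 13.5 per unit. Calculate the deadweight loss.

17.36

Competitive equilibrium: 114 − 4.25q = 37.25 + q → q* = 14.619, p* = 51.869.
With the tax, the buyer price exceeds the seller price by 13.5: (114 − 4.25q) − (37.25 + q) = 13.5 → q' = 12.0476.
Δq = 14.619 − 12.0476 = 2.5714; the wedge equals the tax, 13.5.
Deadweight loss = ½ × 2.5714 × 13.5 = 17.36.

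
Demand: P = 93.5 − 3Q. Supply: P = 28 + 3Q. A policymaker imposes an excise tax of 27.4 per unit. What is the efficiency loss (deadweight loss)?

Competitive equilibrium: 93.5 − 3Q = 28 + 3Q → Q* = 10.9167, P* = 60.75.
With the tax, the buyer price exceeds the seller price by 27.4: (93.5 − 3Q) − (28 + 3Q) = 27.4 → Q' = 6.35.
ΔQ = 10.9167 − 6.35 = 4.5667; the wedge equals the tax, 27.4.
DWL = ½ × 4.5667 × 27.4 = 62.56.

62.56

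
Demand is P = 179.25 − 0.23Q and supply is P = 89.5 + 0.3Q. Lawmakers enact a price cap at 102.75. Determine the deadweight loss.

Competitive equilibrium: 179.25 − 0.23Q = 89.5 + 0.3Q → Q* = 169.3396, P* = 140.3019.
At the ceiling P = 102.75, quantity supplied = (102.75 − 89.5)/0.3 = 44.1667.
Willingness to pay at Q' = 44.1667: 179.25 − 0.23·44.1667 = 169.0917.
ΔQ = 169.3396 − 44.1667 = 125.1729; wedge = 169.0917 − 102.75 = 66.3417.
Deadweight loss = ½ × 125.1729 × 66.3417 = 4152.09.

4152.09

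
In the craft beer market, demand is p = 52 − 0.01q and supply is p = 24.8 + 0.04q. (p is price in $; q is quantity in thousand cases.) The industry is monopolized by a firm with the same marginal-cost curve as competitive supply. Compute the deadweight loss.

$205.51 thousand

Competitive equilibrium: 52 − 0.01q = 24.8 + 0.04q → q* = 544, p* = 46.56.
Marginal revenue: MR = 52 − 0.02q. Set MR = MC: 52 − 0.02q = 24.8 + 0.04q → q_m = 453.3333.
Price p_m = 52 − 0.01·453.3333 = 47.4667; MC(q_m) = 24.8 + 0.04·453.3333 = 42.9333.
Competitive q* = 544, so Δq = 90.6667; wedge = 47.4667 − 42.9333 = 4.5334.
Welfare loss = ½ × 90.6667 × 4.5334 = $205.51 thousand.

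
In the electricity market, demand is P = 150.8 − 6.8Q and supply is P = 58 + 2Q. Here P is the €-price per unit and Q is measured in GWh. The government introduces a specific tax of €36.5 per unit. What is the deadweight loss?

€75.70

Competitive equilibrium: 150.8 − 6.8Q = 58 + 2Q → Q* = 10.5455, P* = 79.0909.
With the tax, the buyer price exceeds the seller price by 36.5: (150.8 − 6.8Q) − (58 + 2Q) = 36.5 → Q' = 6.3977.
ΔQ = 10.5455 − 6.3977 = 4.1478; the wedge equals the tax, 36.5.
DWL = ½ × 4.1478 × 36.5 = €75.70.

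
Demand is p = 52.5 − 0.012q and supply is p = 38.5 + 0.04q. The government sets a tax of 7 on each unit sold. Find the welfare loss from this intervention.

471.15

Competitive equilibrium: 52.5 − 0.012q = 38.5 + 0.04q → q* = 269.2308, p* = 49.2692.
With the tax, the buyer price exceeds the seller price by 7: (52.5 − 0.012q) − (38.5 + 0.04q) = 7 → q' = 134.6154.
Δq = 269.2308 − 134.6154 = 134.6154; the wedge equals the tax, 7.
DWL = ½ × 134.6154 × 7 = 471.15.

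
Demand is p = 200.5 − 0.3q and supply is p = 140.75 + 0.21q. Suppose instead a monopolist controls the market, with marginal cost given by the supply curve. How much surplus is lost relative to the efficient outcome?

480.12

Competitive equilibrium: 200.5 − 0.3q = 140.75 + 0.21q → q* = 117.1569, p* = 165.3529.
Marginal revenue: MR = 200.5 − 0.6q. Set MR = MC: 200.5 − 0.6q = 140.75 + 0.21q → q_m = 73.7654.
Price p_m = 200.5 − 0.3·73.7654 = 178.3704; MC(q_m) = 140.75 + 0.21·73.7654 = 156.2407.
Competitive q* = 117.1569, so Δq = 43.3915; wedge = 178.3704 − 156.2407 = 22.1297.
Welfare loss = ½ × 43.3915 × 22.1297 = 480.12.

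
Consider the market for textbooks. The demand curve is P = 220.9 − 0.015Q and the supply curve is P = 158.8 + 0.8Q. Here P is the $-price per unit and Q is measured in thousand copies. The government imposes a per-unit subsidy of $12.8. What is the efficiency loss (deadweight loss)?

Competitive equilibrium: 220.9 − 0.015Q = 158.8 + 0.8Q → Q* = 76.1963, P* = 219.7571.
The subsidy lowers effective supply by 12.8: P = 146 + 0.8Q.
New quantity: 220.9 − 0.015Q = 146 + 0.8Q → Q' = 91.9018.
Overproduction ΔQ = 91.9018 − 76.1963 = 15.7055; wedge = subsidy = 12.8.
The triangle = ½ × 15.7055 × 12.8 = $100.52 thousand.

$100.52 thousand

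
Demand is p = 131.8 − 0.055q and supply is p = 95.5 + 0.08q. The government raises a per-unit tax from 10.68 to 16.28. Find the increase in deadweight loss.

559.17

Competitive equilibrium: 131.8 − 0.055q = 95.5 + 0.08q → q* = 268.8889, p* = 117.0111.
For a per-unit tax t: Δq = t/0.135, so DWL = ½·t·(t/0.135) = t²/0.27.
At t = 10.68: DWL = 422.453. At t = 16.28: DWL = 981.624.
Increase = 981.624 − 422.453 = 559.17.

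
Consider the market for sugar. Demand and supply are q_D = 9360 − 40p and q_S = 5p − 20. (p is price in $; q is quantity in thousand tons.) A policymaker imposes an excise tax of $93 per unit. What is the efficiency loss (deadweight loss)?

In inverse form: demand p = 234 − 0.025q, supply p = 4 + 0.2q.
Competitive equilibrium: 234 − 0.025q = 4 + 0.2q → q* = 1022.2222, p* = 208.4444.
With the tax, the buyer price exceeds the seller price by 93: (234 − 0.025q) − (4 + 0.2q) = 93 → q' = 608.8889.
Δq = 1022.2222 − 608.8889 = 413.3333; the wedge equals the tax, 93.
Welfare loss = ½ × 413.3333 × 93 = $19220 thousand.

$19220 thousand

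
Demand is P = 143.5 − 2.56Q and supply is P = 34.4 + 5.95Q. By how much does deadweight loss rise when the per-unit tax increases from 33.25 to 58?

132.69

Competitive equilibrium: 143.5 − 2.56Q = 34.4 + 5.95Q → Q* = 12.8202, P* = 110.6803.
For a per-unit tax t: ΔQ = t/8.51, so DWL = ½·t·(t/8.51) = t²/17.02.
At t = 33.25: DWL = 64.957. At t = 58: DWL = 197.65.
Increase = 197.65 − 64.957 = 132.69.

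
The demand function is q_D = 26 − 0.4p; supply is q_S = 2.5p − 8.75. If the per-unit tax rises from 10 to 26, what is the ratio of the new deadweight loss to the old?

In inverse form: demand p = 65 − 2.5q, supply p = 3.5 + 0.4q.
Competitive equilibrium: 65 − 2.5q = 3.5 + 0.4q → q* = 21.2069, p* = 11.9828.
For a per-unit tax t: Δq = t/2.9, so DWL = ½·t·(t/2.9) = t²/5.8.
At t = 10: DWL = 17.241. At t = 26: DWL = 116.552.
Ratio = (26/10)² = 6.76.

6.76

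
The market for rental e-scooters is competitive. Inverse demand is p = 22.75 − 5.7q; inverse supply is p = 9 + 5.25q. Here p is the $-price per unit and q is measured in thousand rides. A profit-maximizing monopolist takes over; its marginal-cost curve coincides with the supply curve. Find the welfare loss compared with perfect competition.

$1.01 thousand

Competitive equilibrium: 22.75 − 5.7q = 9 + 5.25q → q* = 1.2557, p* = 15.5925.
Marginal revenue: MR = 22.75 − 11.4q. Set MR = MC: 22.75 − 11.4q = 9 + 5.25q → q_m = 0.8258.
Price p_m = 22.75 − 5.7·0.8258 = 18.0429; MC(q_m) = 9 + 5.25·0.8258 = 13.3355.
Competitive q* = 1.2557, so Δq = 0.4299; wedge = 18.0429 − 13.3355 = 4.7074.
Deadweight loss = ½ × 0.4299 × 4.7074 = $1.01 thousand.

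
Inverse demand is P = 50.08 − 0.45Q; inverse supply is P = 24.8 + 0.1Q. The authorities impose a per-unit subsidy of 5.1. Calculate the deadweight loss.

23.65

Competitive equilibrium: 50.08 − 0.45Q = 24.8 + 0.1Q → Q* = 45.9636, P* = 29.3964.
The subsidy lowers effective supply by 5.1: P = 19.7 + 0.1Q.
New quantity: 50.08 − 0.45Q = 19.7 + 0.1Q → Q' = 55.2364.
Overproduction ΔQ = 55.2364 − 45.9636 = 9.2728; wedge = subsidy = 5.1.
Welfare loss = ½ × 9.2728 × 5.1 = 23.65.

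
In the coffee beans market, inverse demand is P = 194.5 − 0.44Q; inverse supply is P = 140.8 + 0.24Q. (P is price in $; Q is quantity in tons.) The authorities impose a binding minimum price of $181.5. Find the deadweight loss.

Competitive equilibrium: 194.5 − 0.44Q = 140.8 + 0.24Q → Q* = 78.9706, P* = 159.7529.
At the floor P = 181.5, quantity demanded = (194.5 − 181.5)/0.44 = 29.5455.
Sellers' marginal cost at Q' = 29.5455: 140.8 + 0.24·29.5455 = 147.8909.
ΔQ = 78.9706 − 29.5455 = 49.4251; wedge = 181.5 − 147.8909 = 33.6091.
The triangle = ½ × 49.4251 × 33.6091 = $830.57.

$830.57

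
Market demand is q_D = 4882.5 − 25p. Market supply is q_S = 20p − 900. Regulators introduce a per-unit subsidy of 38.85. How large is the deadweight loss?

8385.125

In inverse form: demand p = 195.3 − 0.04q, supply p = 45 + 0.05q.
Competitive equilibrium: 195.3 − 0.04q = 45 + 0.05q → q* = 1670, p* = 128.5.
The subsidy lowers effective supply by 38.85: p = 6.15 + 0.05q.
New quantity: 195.3 − 0.04q = 6.15 + 0.05q → q' = 2101.66667.
Overproduction Δq = 2101.66667 − 1670 = 431.66667; wedge = subsidy = 38.85.
Welfare loss = ½ × 431.66667 × 38.85 = 8385.125.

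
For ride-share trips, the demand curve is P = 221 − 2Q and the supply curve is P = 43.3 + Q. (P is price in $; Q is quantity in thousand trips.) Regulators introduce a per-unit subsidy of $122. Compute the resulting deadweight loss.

Competitive equilibrium: 221 − 2Q = 43.3 + Q → Q* = 59.2333, P* = 102.5333.
The subsidy lowers effective supply by 122: P = Q − 78.7.
New quantity: 221 − 2Q = Q − 78.7 → Q' = 99.9.
Overproduction ΔQ = 99.9 − 59.2333 = 40.6667; wedge = subsidy = 122.
Deadweight loss = ½ × 40.6667 × 122 = $2480.67 thousand.

$2480.67 thousand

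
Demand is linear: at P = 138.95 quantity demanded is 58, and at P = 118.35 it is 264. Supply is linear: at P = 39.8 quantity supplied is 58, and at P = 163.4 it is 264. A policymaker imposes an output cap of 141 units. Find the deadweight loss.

Demand slope = (118.35 − 138.95)/(264 − 58) = −0.1, so P = 144.75 − 0.1Q.
Supply slope = (163.4 − 39.8)/(264 − 58) = 0.6, so P = 5 + 0.6Q.
Competitive equilibrium: 144.75 − 0.1Q = 5 + 0.6Q → Q* = 199.64286, P* = 124.78571.
At Q = 141: demand price = 144.75 − 0.1·141 = 130.65; supply price = 5 + 0.6·141 = 89.6.
ΔQ = 199.64286 − 141 = 58.64286; wedge = 130.65 − 89.6 = 41.05.
The triangle = ½ × 58.64286 × 41.05 = 1203.64.

1203.64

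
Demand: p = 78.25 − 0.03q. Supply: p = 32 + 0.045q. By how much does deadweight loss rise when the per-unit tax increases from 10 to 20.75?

Competitive equilibrium: 78.25 − 0.03q = 32 + 0.045q → q* = 616.6667, p* = 59.75.
For a per-unit tax t: Δq = t/0.075, so DWL = ½·t·(t/0.075) = t²/0.15.
At t = 10: DWL = 666.667. At t = 20.75: DWL = 2870.417.
Increase = 2870.417 − 666.667 = 2203.75.

2203.75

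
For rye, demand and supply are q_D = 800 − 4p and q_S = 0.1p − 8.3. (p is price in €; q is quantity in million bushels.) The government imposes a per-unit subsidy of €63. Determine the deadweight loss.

€193.61 million

In inverse form: demand p = 200 − 0.25q, supply p = 83 + 10q.
Competitive equilibrium: 200 − 0.25q = 83 + 10q → q* = 11.4146, p* = 197.1463.
The subsidy lowers effective supply by 63: p = 20 + 10q.
New quantity: 200 − 0.25q = 20 + 10q → q' = 17.561.
Overproduction Δq = 17.561 − 11.4146 = 6.1464; wedge = subsidy = 63.
The triangle = ½ × 6.1464 × 63 = €193.61 million.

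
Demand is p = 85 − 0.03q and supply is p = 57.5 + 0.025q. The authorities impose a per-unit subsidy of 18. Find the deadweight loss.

Competitive equilibrium: 85 − 0.03q = 57.5 + 0.025q → q* = 500, p* = 70.
The subsidy lowers effective supply by 18: p = 39.5 + 0.025q.
New quantity: 85 − 0.03q = 39.5 + 0.025q → q' = 827.2727.
Overproduction Δq = 827.2727 − 500 = 327.2727; wedge = subsidy = 18.
Welfare loss = ½ × 327.2727 × 18 = 2945.45.

2945.45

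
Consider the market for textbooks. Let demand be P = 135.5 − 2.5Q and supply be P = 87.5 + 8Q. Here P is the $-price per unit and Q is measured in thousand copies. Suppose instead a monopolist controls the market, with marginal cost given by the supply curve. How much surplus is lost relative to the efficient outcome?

$4.06 thousand

Competitive equilibrium: 135.5 − 2.5Q = 87.5 + 8Q → Q* = 4.5714, P* = 124.0714.
Marginal revenue: MR = 135.5 − 5Q. Set MR = MC: 135.5 − 5Q = 87.5 + 8Q → Q_m = 3.6923.
Price P_m = 135.5 − 2.5·3.6923 = 126.2693; MC(Q_m) = 87.5 + 8·3.6923 = 117.0384.
Competitive Q* = 4.5714, so ΔQ = 0.8791; wedge = 126.2693 − 117.0384 = 9.2309.
Welfare loss = ½ × 0.8791 × 9.2309 = $4.06 thousand.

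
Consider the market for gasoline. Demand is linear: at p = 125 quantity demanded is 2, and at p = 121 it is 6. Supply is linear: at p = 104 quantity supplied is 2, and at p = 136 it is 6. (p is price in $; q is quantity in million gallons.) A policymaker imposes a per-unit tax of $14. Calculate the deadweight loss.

$10.89 million

Demand slope = (121 − 125)/(6 − 2) = −1, so p = 127 − q.
Supply slope = (136 − 104)/(6 − 2) = 8, so p = 88 + 8q.
Competitive equilibrium: 127 − q = 88 + 8q → q* = 4.3333, p* = 122.6667.
With the tax, the buyer price exceeds the seller price by 14: (127 − q) − (88 + 8q) = 14 → q' = 2.7778.
Δq = 4.3333 − 2.7778 = 1.5555; the wedge equals the tax, 14.
The triangle = ½ × 1.5555 × 14 = $10.89 million.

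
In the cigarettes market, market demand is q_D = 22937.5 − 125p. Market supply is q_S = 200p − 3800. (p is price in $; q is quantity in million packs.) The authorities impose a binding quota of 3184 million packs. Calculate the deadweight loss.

In inverse form: demand p = 183.5 − 0.008q, supply p = 19 + 0.005q.
Competitive equilibrium: 183.5 − 0.008q = 19 + 0.005q → q* = 12653.8462, p* = 82.2692.
At q = 3184: demand price = 183.5 − 0.008·3184 = 158.028; supply price = 19 + 0.005·3184 = 34.92.
Δq = 12653.8462 − 3184 = 9469.8462; wedge = 158.028 − 34.92 = 123.108.
Welfare loss = ½ × 9469.8462 × 123.108 = $582906.91 million.

$582906.91 million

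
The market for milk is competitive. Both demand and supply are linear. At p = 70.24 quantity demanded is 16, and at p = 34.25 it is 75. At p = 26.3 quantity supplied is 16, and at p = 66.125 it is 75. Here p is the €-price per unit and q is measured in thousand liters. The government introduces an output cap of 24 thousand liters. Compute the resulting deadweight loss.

€440.85 thousand

Demand slope = (34.25 − 70.24)/(75 − 16) = −0.61, so p = 80 − 0.61q.
Supply slope = (66.125 − 26.3)/(75 − 16) = 0.675, so p = 15.5 + 0.675q.
Competitive equilibrium: 80 − 0.61q = 15.5 + 0.675q → q* = 50.19455, p* = 49.38132.
At q = 24: demand price = 80 − 0.61·24 = 65.36; supply price = 15.5 + 0.675·24 = 31.7.
Δq = 50.19455 − 24 = 26.19455; wedge = 65.36 − 31.7 = 33.66.
Welfare loss = ½ × 26.19455 × 33.66 = €440.85 thousand.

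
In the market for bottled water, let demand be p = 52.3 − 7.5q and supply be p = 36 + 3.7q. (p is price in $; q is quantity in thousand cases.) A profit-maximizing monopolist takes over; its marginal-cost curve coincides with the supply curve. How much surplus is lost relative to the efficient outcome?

Competitive equilibrium: 52.3 − 7.5q = 36 + 3.7q → q* = 1.4554, p* = 41.3848.
Marginal revenue: MR = 52.3 − 15q. Set MR = MC: 52.3 − 15q = 36 + 3.7q → q_m = 0.8717.
Price p_m = 52.3 − 7.5·0.8717 = 45.7623; MC(q_m) = 36 + 3.7·0.8717 = 39.2253.
Competitive q* = 1.4554, so Δq = 0.5837; wedge = 45.7623 − 39.2253 = 6.537.
Welfare loss = ½ × 0.5837 × 6.537 = $1.91 thousand.

$1.91 thousand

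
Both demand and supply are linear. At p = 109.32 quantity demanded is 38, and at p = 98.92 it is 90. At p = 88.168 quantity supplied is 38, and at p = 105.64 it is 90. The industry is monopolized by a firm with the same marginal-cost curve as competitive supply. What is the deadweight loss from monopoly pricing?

118.75

Demand slope = (98.92 − 109.32)/(90 − 38) = −0.2, so p = 116.92 − 0.2q.
Supply slope = (105.64 − 88.168)/(90 − 38) = 0.336, so p = 75.4 + 0.336q.
Competitive equilibrium: 116.92 − 0.2q = 75.4 + 0.336q → q* = 77.4627, p* = 101.4275.
Marginal revenue: MR = 116.92 − 0.4q. Set MR = MC: 116.92 − 0.4q = 75.4 + 0.336q → q_m = 56.413.
Price p_m = 116.92 − 0.2·56.413 = 105.6374; MC(q_m) = 75.4 + 0.336·56.413 = 94.3548.
Competitive q* = 77.4627, so Δq = 21.0497; wedge = 105.6374 − 94.3548 = 11.2826.
DWL = ½ × 21.0497 × 11.2826 = 118.75.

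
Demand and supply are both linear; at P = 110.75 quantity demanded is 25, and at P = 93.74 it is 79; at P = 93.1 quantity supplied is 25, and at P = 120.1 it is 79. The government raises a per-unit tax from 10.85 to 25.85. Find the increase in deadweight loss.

Demand slope = (93.74 − 110.75)/(79 − 25) = −0.315, so P = 118.625 − 0.315Q.
Supply slope = (120.1 − 93.1)/(79 − 25) = 0.5, so P = 80.6 + 0.5Q.
Competitive equilibrium: 118.625 − 0.315Q = 80.6 + 0.5Q → Q* = 46.6564, P* = 103.9282.
For a per-unit tax t: ΔQ = t/0.815, so DWL = ½·t·(t/0.815) = t²/1.63.
At t = 10.85: DWL = 72.222. At t = 25.85: DWL = 409.952.
Increase = 409.952 − 72.222 = 337.73.

337.73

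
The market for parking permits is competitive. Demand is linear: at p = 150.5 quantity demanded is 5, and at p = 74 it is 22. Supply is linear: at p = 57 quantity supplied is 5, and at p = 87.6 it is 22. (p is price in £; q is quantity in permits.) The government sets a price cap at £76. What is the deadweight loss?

Demand slope = (74 − 150.5)/(22 − 5) = −4.5, so p = 173 − 4.5q.
Supply slope = (87.6 − 57)/(22 − 5) = 1.8, so p = 48 + 1.8q.
Competitive equilibrium: 173 − 4.5q = 48 + 1.8q → q* = 19.8413, p* = 83.7143.
At the ceiling p = 76, quantity supplied = (76 − 48)/1.8 = 15.5556.
Willingness to pay at q' = 15.5556: 173 − 4.5·15.5556 = 102.9998.
Δq = 19.8413 − 15.5556 = 4.2857; wedge = 102.9998 − 76 = 26.9998.
Deadweight loss = ½ × 4.2857 × 26.9998 = £57.86.

£57.86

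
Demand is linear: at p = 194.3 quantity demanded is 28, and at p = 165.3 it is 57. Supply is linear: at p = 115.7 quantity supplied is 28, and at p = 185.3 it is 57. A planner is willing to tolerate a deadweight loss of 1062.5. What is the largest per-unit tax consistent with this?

85

Demand slope = (165.3 − 194.3)/(57 − 28) = −1, so p = 222.3 − q.
Supply slope = (185.3 − 115.7)/(57 − 28) = 2.4, so p = 48.5 + 2.4q.
Competitive equilibrium: 222.3 − q = 48.5 + 2.4q → q* = 51.1176, p* = 171.1824.
A tax t gives Δq = t/3.4 and wedge t, so DWL = t²/6.8.
t²/6.8 = 1062.5 → t² = 7225 → t = 85.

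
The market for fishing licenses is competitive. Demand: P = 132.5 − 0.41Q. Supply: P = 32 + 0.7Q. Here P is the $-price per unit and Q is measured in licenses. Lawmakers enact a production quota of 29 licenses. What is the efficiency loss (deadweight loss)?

$2101.92

Competitive equilibrium: 132.5 − 0.41Q = 32 + 0.7Q → Q* = 90.5405, P* = 95.3784.
At Q = 29: demand price = 132.5 − 0.41·29 = 120.61; supply price = 32 + 0.7·29 = 52.3.
ΔQ = 90.5405 − 29 = 61.5405; wedge = 120.61 − 52.3 = 68.31.
The triangle = ½ × 61.5405 × 68.31 = $2101.92.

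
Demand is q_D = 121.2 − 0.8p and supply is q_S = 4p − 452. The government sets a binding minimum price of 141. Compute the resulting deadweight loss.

223.60

In inverse form: demand p = 151.5 − 1.25q, supply p = 113 + 0.25q.
Competitive equilibrium: 151.5 − 1.25q = 113 + 0.25q → q* = 25.6667, p* = 119.4167.
At the floor p = 141, quantity demanded = (151.5 − 141)/1.25 = 8.4.
Sellers' marginal cost at q' = 8.4: 113 + 0.25·8.4 = 115.1.
Δq = 25.6667 − 8.4 = 17.2667; wedge = 141 − 115.1 = 25.9.
DWL = ½ × 17.2667 × 25.9 = 223.60.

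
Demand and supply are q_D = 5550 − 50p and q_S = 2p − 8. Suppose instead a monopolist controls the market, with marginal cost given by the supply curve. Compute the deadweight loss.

In inverse form: demand p = 111 − 0.02q, supply p = 4 + 0.5q.
Competitive equilibrium: 111 − 0.02q = 4 + 0.5q → q* = 205.7692, p* = 106.8846.
Marginal revenue: MR = 111 − 0.04q. Set MR = MC: 111 − 0.04q = 4 + 0.5q → q_m = 198.1481.
Price p_m = 111 − 0.02·198.1481 = 107.037; MC(q_m) = 4 + 0.5·198.1481 = 103.0741.
Competitive q* = 205.7692, so Δq = 7.6211; wedge = 107.037 − 103.0741 = 3.9629.
The triangle = ½ × 7.6211 × 3.9629 = 15.10.

15.10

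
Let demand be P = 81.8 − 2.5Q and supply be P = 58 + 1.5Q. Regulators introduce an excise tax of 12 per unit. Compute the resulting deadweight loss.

Competitive equilibrium: 81.8 − 2.5Q = 58 + 1.5Q → Q* = 5.95, P* = 66.925.
With the tax, the buyer price exceeds the seller price by 12: (81.8 − 2.5Q) − (58 + 1.5Q) = 12 → Q' = 2.95.
ΔQ = 5.95 − 2.95 = 3; the wedge equals the tax, 12.
Deadweight loss = ½ × 3 × 12 = 18.

18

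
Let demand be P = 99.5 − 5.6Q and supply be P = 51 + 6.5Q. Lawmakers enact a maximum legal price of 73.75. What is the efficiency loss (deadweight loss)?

1.56

Competitive equilibrium: 99.5 − 5.6Q = 51 + 6.5Q → Q* = 4.0083, P* = 77.0537.
At the ceiling P = 73.75, quantity supplied = (73.75 − 51)/6.5 = 3.5.
Willingness to pay at Q' = 3.5: 99.5 − 5.6·3.5 = 79.9.
ΔQ = 4.0083 − 3.5 = 0.5083; wedge = 79.9 − 73.75 = 6.15.
DWL = ½ × 0.5083 × 6.15 = 1.56.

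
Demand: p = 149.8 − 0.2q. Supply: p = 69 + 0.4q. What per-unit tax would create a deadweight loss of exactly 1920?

Competitive equilibrium: 149.8 − 0.2q = 69 + 0.4q → q* = 134.6667, p* = 122.8667.
A tax t gives Δq = t/0.6 and wedge t, so DWL = t²/1.2.
t²/1.2 = 1920 → t² = 2304 → t = 48.

48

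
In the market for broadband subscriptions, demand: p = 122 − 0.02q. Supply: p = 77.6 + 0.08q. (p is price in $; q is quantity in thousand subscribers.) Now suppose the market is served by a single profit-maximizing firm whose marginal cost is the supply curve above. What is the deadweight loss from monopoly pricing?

$273.80 thousand

Competitive equilibrium: 122 − 0.02q = 77.6 + 0.08q → q* = 444, p* = 113.12.
Marginal revenue: MR = 122 − 0.04q. Set MR = MC: 122 − 0.04q = 77.6 + 0.08q → q_m = 370.
Price p_m = 122 − 0.02·370 = 114.6; MC(q_m) = 77.6 + 0.08·370 = 107.2.
Competitive q* = 444, so Δq = 74; wedge = 114.6 − 107.2 = 7.4.
DWL = ½ × 74 × 7.4 = $273.80 thousand.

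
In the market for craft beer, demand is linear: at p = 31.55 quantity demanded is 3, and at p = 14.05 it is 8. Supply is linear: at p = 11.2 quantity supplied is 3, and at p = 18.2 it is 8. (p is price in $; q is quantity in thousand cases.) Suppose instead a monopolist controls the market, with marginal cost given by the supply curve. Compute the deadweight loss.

Demand slope = (14.05 − 31.55)/(8 − 3) = −3.5, so p = 42.05 − 3.5q.
Supply slope = (18.2 − 11.2)/(8 − 3) = 1.4, so p = 7 + 1.4q.
Competitive equilibrium: 42.05 − 3.5q = 7 + 1.4q → q* = 7.1531, p* = 17.0143.
Marginal revenue: MR = 42.05 − 7q. Set MR = MC: 42.05 − 7q = 7 + 1.4q → q_m = 4.1726.
Price p_m = 42.05 − 3.5·4.1726 = 27.4459; MC(q_m) = 7 + 1.4·4.1726 = 12.8416.
Competitive q* = 7.1531, so Δq = 2.9805; wedge = 27.4459 − 12.8416 = 14.6043.
Welfare loss = ½ × 2.9805 × 14.6043 = $21.76 thousand.

$21.76 thousand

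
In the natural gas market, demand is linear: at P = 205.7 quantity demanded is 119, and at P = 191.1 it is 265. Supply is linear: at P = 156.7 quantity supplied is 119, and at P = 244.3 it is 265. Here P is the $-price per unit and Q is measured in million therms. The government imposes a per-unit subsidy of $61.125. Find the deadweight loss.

$2668.76 million

Demand slope = (191.1 − 205.7)/(265 − 119) = −0.1, so P = 217.6 − 0.1Q.
Supply slope = (244.3 − 156.7)/(265 − 119) = 0.6, so P = 85.3 + 0.6Q.
Competitive equilibrium: 217.6 − 0.1Q = 85.3 + 0.6Q → Q* = 189, P* = 198.7.
The subsidy lowers effective supply by 61.125: P = 24.175 + 0.6Q.
New quantity: 217.6 − 0.1Q = 24.175 + 0.6Q → Q' = 276.3214.
Overproduction ΔQ = 276.3214 − 189 = 87.3214; wedge = subsidy = 61.125.
DWL = ½ × 87.3214 × 61.125 = $2668.76 million.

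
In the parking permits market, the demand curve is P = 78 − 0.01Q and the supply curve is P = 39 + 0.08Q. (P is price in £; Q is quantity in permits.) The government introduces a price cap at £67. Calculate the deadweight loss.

Competitive equilibrium: 78 − 0.01Q = 39 + 0.08Q → Q* = 433.3333, P* = 73.6667.
At the ceiling P = 67, quantity supplied = (67 − 39)/0.08 = 350.
Willingness to pay at Q' = 350: 78 − 0.01·350 = 74.5.
ΔQ = 433.3333 − 350 = 83.3333; wedge = 74.5 − 67 = 7.5.
Welfare loss = ½ × 83.3333 × 7.5 = £312.50.

£312.50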